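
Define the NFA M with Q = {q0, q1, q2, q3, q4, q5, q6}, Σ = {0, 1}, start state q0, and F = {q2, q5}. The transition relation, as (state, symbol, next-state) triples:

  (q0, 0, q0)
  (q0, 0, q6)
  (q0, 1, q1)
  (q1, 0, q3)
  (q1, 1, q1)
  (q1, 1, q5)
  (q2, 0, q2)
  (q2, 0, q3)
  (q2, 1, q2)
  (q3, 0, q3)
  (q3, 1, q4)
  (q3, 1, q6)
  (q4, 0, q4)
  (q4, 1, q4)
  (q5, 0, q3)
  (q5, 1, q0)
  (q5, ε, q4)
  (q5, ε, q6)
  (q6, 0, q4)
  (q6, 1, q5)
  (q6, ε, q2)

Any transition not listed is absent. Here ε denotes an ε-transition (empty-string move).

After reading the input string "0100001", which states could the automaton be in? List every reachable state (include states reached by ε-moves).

Start in {q0}.
Read '0': q0→{q0, q6}; union {q0, q6}; ε-closure = {q0, q2, q6}.
Read '1': q0→{q1}, q2→{q2}, q6→{q5}; union {q1, q2, q5}; ε-closure = {q1, q2, q4, q5, q6}.
Read '0': q1→{q3}, q2→{q2, q3}, q4→{q4}, q5→{q3}, q6→{q4}; now {q2, q3, q4}.
Read '0': q2→{q2, q3}, q3→{q3}, q4→{q4}; now {q2, q3, q4}.
Read '0': q2→{q2, q3}, q3→{q3}, q4→{q4}; now {q2, q3, q4}.
Read '0': q2→{q2, q3}, q3→{q3}, q4→{q4}; now {q2, q3, q4}.
Read '1': q2→{q2}, q3→{q4, q6}, q4→{q4}; now {q2, q4, q6}.

{q2, q4, q6}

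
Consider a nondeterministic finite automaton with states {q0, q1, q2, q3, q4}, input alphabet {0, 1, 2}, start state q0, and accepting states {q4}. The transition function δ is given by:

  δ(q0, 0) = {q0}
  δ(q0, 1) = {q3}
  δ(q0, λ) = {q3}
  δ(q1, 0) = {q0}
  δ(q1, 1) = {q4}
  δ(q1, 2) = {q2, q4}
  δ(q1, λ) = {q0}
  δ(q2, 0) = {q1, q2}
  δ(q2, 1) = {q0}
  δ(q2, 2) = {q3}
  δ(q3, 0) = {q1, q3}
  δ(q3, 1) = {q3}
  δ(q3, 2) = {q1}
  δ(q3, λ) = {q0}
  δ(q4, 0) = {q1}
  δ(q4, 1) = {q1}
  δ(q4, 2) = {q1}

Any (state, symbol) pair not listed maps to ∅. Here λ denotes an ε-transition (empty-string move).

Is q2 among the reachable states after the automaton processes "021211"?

Start: ε-closure({q0}) = {q0, q3}.
Read '0': q0→{q0}, q3→{q1, q3}; now {q0, q1, q3}.
Read '2': q0→∅, q1→{q2, q4}, q3→{q1}; union {q1, q2, q4}; ε-closure = {q0, q1, q2, q3, q4}.
Read '1': q0→{q3}, q1→{q4}, q2→{q0}, q3→{q3}, q4→{q1}; now {q0, q1, q3, q4}.
Read '2': q0→∅, q1→{q2, q4}, q3→{q1}, q4→{q1}; union {q1, q2, q4}; ε-closure = {q0, q1, q2, q3, q4}.
Read '1': q0→{q3}, q1→{q4}, q2→{q0}, q3→{q3}, q4→{q1}; now {q0, q1, q3, q4}.
Read '1': q0→{q3}, q1→{q4}, q3→{q3}, q4→{q1}; union {q1, q3, q4}; ε-closure = {q0, q1, q3, q4}.
State q2 is not in {q0, q1, q3, q4}.

No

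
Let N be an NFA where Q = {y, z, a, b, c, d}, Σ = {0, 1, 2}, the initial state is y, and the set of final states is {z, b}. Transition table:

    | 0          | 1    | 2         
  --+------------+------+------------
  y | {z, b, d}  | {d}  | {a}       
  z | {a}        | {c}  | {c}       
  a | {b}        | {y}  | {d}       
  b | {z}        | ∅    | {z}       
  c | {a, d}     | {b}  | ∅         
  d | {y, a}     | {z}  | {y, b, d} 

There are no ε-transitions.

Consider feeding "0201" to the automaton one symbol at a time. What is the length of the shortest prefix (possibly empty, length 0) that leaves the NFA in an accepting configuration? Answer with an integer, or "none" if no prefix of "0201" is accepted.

Start in {y}.
Read '0': {y} → {z, b, d}.
None of the earlier sets intersect F, but {z, b, d} does.

1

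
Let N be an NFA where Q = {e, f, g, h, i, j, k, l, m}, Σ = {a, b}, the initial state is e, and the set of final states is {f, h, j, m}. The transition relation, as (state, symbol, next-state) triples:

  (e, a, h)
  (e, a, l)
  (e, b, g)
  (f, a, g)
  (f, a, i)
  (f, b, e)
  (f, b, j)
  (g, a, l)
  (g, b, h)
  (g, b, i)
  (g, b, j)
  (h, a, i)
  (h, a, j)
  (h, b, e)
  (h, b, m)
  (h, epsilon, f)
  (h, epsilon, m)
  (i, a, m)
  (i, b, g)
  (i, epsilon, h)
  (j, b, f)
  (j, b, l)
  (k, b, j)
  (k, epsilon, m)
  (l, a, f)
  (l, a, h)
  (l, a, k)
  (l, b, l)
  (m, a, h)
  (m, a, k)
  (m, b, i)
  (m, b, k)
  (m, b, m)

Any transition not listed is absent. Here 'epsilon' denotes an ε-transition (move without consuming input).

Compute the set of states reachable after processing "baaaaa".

Start in {e}.
Read 'b': e→{g}; now {g}.
Read 'a': g→{l}; now {l}.
Read 'a': l→{f, h, k}; union {f, h, k}; ε-closure = {f, h, k, m}.
Read 'a': f→{g, i}, h→{i, j}, k→∅, m→{h, k}; union {g, h, i, j, k}; ε-closure = {f, g, h, i, j, k, m}.
Read 'a': f→{g, i}, g→{l}, h→{i, j}, i→{m}, j→∅, k→∅, m→{h, k}; union {g, h, i, j, k, l, m}; ε-closure = {f, g, h, i, j, k, l, m}.
Read 'a': f→{g, i}, g→{l}, h→{i, j}, i→{m}, j→∅, k→∅, l→{f, h, k}, m→{h, k}; now {f, g, h, i, j, k, l, m}.

{f, g, h, i, j, k, l, m}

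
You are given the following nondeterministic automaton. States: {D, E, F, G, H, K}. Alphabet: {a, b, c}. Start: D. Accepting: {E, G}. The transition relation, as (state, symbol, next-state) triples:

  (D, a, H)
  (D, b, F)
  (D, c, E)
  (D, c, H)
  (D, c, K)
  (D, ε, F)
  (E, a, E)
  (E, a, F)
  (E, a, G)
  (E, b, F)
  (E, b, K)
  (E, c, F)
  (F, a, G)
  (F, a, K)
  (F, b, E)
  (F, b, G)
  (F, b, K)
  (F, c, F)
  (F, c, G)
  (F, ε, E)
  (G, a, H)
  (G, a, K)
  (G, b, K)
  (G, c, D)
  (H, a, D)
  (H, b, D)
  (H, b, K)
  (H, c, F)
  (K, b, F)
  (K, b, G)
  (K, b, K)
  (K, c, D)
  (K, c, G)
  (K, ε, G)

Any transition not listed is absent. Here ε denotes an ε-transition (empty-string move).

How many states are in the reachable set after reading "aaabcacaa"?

6

Start: ε-closure({D}) = {D, E, F}.
Read 'a': {D, E, F} → {E, F, G, H, K}.
Read 'a': {E, F, G, H, K} → {D, E, F, G, H, K}.
Read 'a': {D, E, F, G, H, K} → {D, E, F, G, H, K}.
Read 'b': {D, E, F, G, H, K} → {D, E, F, G, K}.
Read 'c': {D, E, F, G, K} → {D, E, F, G, H, K}.
Read 'a': {D, E, F, G, H, K} → {D, E, F, G, H, K}.
Read 'c': {D, E, F, G, H, K} → {D, E, F, G, H, K}.
Read 'a': {D, E, F, G, H, K} → {D, E, F, G, H, K}.
Read 'a': {D, E, F, G, H, K} → {D, E, F, G, H, K}.
That set has 6 states.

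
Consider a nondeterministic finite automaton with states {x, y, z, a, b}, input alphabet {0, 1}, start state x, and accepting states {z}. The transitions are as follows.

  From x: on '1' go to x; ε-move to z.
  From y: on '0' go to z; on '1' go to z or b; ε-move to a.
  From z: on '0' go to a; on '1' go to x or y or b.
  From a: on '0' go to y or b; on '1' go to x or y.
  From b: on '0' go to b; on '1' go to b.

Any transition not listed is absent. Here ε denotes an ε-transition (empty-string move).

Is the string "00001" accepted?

Yes

Start: ε-closure({x}) = {x, z}.
Read '0': x→∅, z→{a}; now {a}.
Read '0': a→{y, b}; union {y, b}; ε-closure = {y, a, b}.
Read '0': y→{z}, a→{y, b}, b→{b}; union {y, z, b}; ε-closure = {y, z, a, b}.
Read '0': y→{z}, z→{a}, a→{y, b}, b→{b}; now {y, z, a, b}.
Read '1': y→{z, b}, z→{x, y, b}, a→{x, y}, b→{b}; union {x, y, z, b}; ε-closure = {x, y, z, a, b}.
The final set {x, y, z, a, b} contains the accepting state z.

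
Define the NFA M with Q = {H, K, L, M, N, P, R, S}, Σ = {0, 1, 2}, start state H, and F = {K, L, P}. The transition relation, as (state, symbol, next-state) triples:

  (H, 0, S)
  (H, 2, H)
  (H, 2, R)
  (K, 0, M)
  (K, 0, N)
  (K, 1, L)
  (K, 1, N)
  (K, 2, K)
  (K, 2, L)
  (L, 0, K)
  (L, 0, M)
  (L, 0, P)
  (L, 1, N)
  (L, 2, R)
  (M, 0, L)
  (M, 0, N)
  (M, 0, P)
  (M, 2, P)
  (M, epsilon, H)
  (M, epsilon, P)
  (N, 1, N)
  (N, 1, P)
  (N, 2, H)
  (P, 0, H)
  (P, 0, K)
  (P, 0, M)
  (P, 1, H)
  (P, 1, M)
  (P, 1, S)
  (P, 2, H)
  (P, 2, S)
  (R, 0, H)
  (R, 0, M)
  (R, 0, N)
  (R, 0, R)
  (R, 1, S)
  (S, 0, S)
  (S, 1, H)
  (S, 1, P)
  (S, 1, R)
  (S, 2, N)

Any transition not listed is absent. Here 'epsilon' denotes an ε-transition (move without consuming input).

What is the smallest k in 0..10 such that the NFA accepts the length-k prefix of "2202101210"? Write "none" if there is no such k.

3

Start in {H}.
Read '2': {H} → {H, R}.
Read '2': {H, R} → {H, R}.
Read '0': {H, R} → {H, M, N, P, R, S}.
None of the earlier sets intersect F, but {H, M, N, P, R, S} does.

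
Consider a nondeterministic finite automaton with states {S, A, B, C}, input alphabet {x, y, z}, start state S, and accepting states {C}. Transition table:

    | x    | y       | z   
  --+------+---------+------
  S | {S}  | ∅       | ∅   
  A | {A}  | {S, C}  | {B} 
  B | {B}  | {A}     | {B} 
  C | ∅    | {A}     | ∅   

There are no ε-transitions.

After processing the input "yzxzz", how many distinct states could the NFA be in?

0

Start in {S}.
Read 'y': S→∅; now ∅.
The set is empty and remains empty for the remaining 4 symbols.
That set has 0 states.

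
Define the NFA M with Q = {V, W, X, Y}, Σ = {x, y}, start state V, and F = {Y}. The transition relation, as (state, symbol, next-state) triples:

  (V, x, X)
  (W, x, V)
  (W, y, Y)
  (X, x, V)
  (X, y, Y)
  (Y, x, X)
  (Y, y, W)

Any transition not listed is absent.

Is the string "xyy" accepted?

No

Start in {V}.
Read 'x': V→{X}; now {X}.
Read 'y': X→{Y}; now {Y}.
Read 'y': Y→{W}; now {W}.
The final set {W} contains no accepting state.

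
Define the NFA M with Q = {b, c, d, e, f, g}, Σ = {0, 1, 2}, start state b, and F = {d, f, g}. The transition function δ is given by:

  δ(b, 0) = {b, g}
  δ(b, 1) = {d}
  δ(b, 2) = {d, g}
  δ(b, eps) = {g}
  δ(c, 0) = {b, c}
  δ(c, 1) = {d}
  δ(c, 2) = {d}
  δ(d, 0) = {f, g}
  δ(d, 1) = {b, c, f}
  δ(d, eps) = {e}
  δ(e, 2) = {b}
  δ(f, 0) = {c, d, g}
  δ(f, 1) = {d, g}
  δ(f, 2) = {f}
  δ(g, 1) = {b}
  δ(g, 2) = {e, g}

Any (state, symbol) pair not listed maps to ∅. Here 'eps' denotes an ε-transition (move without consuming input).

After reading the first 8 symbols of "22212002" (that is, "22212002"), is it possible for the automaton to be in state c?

Start: ε-closure({b}) = {b, g}.
Read '2': b→{d, g}, g→{e, g}; now {d, e, g}.
Read '2': d→∅, e→{b}, g→{e, g}; now {b, e, g}.
Read '2': b→{d, g}, e→{b}, g→{e, g}; now {b, d, e, g}.
Read '1': b→{d}, d→{b, c, f}, e→∅, g→{b}; union {b, c, d, f}; ε-closure = {b, c, d, e, f, g}.
Read '2': b→{d, g}, c→{d}, d→∅, e→{b}, f→{f}, g→{e, g}; now {b, d, e, f, g}.
Read '0': b→{b, g}, d→{f, g}, e→∅, f→{c, d, g}, g→∅; union {b, c, d, f, g}; ε-closure = {b, c, d, e, f, g}.
Read '0': b→{b, g}, c→{b, c}, d→{f, g}, e→∅, f→{c, d, g}, g→∅; union {b, c, d, f, g}; ε-closure = {b, c, d, e, f, g}.
Read '2': b→{d, g}, c→{d}, d→∅, e→{b}, f→{f}, g→{e, g}; now {b, d, e, f, g}.
State c is not in {b, d, e, f, g}.

No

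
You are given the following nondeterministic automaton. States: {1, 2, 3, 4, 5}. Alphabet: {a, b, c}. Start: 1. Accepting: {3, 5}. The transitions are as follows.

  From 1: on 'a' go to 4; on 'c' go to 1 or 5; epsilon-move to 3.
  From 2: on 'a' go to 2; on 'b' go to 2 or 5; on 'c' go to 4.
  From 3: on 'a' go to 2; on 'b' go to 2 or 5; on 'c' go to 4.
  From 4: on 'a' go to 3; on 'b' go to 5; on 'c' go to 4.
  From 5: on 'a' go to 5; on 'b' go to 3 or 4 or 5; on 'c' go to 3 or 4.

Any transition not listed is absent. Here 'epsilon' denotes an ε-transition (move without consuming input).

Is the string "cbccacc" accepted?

No

Start: ε-closure({1}) = {1, 3}.
Read 'c': {1, 3} → {1, 3, 4, 5}.
Read 'b': {1, 3, 4, 5} → {2, 3, 4, 5}.
Read 'c': {2, 3, 4, 5} → {3, 4}.
Read 'c': {3, 4} → {4}.
Read 'a': {4} → {3}.
Read 'c': {3} → {4}.
Read 'c': {4} → {4}.
The final set {4} contains no accepting state.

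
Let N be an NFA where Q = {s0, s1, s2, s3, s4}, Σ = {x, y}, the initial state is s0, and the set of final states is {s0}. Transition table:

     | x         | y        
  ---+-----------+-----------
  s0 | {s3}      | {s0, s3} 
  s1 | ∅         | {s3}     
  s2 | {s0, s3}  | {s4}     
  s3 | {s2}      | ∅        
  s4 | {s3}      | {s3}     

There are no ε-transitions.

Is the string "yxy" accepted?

No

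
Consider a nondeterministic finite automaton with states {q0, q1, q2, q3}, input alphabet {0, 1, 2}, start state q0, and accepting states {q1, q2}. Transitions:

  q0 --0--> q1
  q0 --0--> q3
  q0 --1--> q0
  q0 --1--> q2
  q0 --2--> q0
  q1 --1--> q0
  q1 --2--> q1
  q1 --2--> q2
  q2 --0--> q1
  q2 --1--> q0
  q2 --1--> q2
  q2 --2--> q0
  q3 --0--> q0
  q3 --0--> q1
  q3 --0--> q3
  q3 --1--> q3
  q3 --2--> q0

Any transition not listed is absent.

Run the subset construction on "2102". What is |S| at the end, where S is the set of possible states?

3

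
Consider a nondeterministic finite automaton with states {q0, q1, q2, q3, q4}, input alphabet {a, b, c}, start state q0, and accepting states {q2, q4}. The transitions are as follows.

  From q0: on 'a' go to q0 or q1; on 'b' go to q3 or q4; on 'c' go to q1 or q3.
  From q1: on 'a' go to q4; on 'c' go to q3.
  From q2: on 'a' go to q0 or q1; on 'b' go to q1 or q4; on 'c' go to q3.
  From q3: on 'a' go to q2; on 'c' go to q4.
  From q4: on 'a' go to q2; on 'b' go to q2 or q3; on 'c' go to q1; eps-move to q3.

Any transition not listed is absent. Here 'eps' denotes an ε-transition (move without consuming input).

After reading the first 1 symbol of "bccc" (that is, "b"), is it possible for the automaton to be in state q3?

Start in {q0}.
Read 'b': q0→{q3, q4}; now {q3, q4}.
State q3 is in {q3, q4}.

Yes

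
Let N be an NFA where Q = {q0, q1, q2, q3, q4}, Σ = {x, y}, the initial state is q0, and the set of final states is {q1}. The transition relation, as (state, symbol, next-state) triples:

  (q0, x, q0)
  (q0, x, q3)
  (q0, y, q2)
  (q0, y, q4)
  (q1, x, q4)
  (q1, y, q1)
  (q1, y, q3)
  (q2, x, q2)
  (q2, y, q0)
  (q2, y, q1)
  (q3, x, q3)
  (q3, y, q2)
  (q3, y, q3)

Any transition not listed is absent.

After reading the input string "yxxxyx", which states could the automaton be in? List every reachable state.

Start in {q0}.
Read 'y': {q0} → {q2, q4}.
Read 'x': {q2, q4} → {q2}.
Read 'x': {q2} → {q2}.
Read 'x': {q2} → {q2}.
Read 'y': {q2} → {q0, q1}.
Read 'x': {q0, q1} → {q0, q3, q4}.

{q0, q3, q4}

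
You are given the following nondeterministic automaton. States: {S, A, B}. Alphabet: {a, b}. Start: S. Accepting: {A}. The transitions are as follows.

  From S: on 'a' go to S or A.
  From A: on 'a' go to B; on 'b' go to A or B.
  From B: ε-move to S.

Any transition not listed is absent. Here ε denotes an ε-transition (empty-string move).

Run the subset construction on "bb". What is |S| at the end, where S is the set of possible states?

0

Start in {S}.
Read 'b': S→∅; now ∅.
The set is empty and remains empty for the remaining 1 symbol.
That set has 0 states.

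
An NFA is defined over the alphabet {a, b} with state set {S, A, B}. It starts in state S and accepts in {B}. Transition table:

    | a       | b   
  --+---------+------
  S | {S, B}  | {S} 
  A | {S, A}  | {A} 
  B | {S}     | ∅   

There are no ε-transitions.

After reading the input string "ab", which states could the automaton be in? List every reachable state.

{S}

Start in {S}.
Read 'a': {S} → {S, B}.
Read 'b': {S, B} → {S}.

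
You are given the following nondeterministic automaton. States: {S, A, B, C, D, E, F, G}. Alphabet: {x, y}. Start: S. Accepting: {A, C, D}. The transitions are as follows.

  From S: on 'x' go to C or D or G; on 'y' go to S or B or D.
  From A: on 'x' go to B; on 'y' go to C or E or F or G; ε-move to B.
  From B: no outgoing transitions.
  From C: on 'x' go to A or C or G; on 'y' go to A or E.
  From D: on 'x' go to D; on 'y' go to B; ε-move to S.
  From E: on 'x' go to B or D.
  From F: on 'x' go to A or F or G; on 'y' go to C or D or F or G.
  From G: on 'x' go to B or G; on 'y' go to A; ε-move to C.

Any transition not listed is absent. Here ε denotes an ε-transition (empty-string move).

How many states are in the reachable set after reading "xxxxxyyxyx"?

7

Start in {S}.
Read 'x': {S} → {S, C, D, G}.
Read 'x': {S, C, D, G} → {S, A, B, C, D, G}.
Read 'x': {S, A, B, C, D, G} → {S, A, B, C, D, G}.
Read 'x': {S, A, B, C, D, G} → {S, A, B, C, D, G}.
Read 'x': {S, A, B, C, D, G} → {S, A, B, C, D, G}.
Read 'y': {S, A, B, C, D, G} → {S, A, B, C, D, E, F, G}.
Read 'y': {S, A, B, C, D, E, F, G} → {S, A, B, C, D, E, F, G}.
Read 'x': {S, A, B, C, D, E, F, G} → {S, A, B, C, D, F, G}.
Read 'y': {S, A, B, C, D, F, G} → {S, A, B, C, D, E, F, G}.
Read 'x': {S, A, B, C, D, E, F, G} → {S, A, B, C, D, F, G}.
That set has 7 states.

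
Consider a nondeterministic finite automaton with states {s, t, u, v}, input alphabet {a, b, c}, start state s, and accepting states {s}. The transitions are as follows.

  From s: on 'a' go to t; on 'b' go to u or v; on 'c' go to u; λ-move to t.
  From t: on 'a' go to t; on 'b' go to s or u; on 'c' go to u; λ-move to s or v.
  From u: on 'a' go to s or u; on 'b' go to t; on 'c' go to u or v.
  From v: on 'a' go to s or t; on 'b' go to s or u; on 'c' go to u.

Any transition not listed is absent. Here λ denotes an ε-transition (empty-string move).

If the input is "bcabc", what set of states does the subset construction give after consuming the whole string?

Start: ε-closure({s}) = {s, t, v}.
Read 'b': s→{u, v}, t→{s, u}, v→{s, u}; union {s, u, v}; ε-closure = {s, t, u, v}.
Read 'c': s→{u}, t→{u}, u→{u, v}, v→{u}; now {u, v}.
Read 'a': u→{s, u}, v→{s, t}; union {s, t, u}; ε-closure = {s, t, u, v}.
Read 'b': s→{u, v}, t→{s, u}, u→{t}, v→{s, u}; now {s, t, u, v}.
Read 'c': s→{u}, t→{u}, u→{u, v}, v→{u}; now {u, v}.

{u, v}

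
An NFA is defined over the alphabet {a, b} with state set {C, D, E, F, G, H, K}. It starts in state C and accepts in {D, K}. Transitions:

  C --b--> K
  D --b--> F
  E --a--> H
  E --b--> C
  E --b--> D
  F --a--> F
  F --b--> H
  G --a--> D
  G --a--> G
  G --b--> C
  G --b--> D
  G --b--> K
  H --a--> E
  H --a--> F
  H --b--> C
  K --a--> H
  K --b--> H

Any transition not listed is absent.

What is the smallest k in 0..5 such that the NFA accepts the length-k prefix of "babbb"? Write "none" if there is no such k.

Start in {C}.
Read 'b': {C} → {K}.
None of the earlier sets intersect F, but {K} does.

1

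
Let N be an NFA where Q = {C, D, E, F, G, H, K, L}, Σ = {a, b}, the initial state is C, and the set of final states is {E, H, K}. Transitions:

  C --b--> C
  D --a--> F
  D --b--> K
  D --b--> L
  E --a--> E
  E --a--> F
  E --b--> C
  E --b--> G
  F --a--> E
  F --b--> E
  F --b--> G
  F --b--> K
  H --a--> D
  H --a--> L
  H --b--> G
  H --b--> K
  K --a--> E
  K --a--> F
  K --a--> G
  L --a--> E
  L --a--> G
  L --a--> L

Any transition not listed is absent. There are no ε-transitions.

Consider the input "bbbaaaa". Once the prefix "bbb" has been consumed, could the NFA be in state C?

Yes

Start in {C}.
Read 'b': C→{C}; now {C}.
Read 'b': C→{C}; now {C}.
Read 'b': C→{C}; now {C}.
State C is in {C}.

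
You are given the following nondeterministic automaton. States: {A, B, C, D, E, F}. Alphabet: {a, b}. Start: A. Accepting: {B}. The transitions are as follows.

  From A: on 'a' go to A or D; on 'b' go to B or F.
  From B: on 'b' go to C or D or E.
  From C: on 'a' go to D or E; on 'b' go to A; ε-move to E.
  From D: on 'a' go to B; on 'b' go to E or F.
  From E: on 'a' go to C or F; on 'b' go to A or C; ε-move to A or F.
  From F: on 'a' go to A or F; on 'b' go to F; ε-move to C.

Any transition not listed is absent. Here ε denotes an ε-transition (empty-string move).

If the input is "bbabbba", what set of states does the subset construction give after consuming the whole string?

Start in {A}.
Read 'b': A→{B, F}; union {B, F}; ε-closure = {A, B, C, E, F}.
Read 'b': A→{B, F}, B→{C, D, E}, C→{A}, E→{A, C}, F→{F}; now {A, B, C, D, E, F}.
Read 'a': A→{A, D}, B→∅, C→{D, E}, D→{B}, E→{C, F}, F→{A, F}; now {A, B, C, D, E, F}.
Read 'b': A→{B, F}, B→{C, D, E}, C→{A}, D→{E, F}, E→{A, C}, F→{F}; now {A, B, C, D, E, F}.
Read 'b': A→{B, F}, B→{C, D, E}, C→{A}, D→{E, F}, E→{A, C}, F→{F}; now {A, B, C, D, E, F}.
Read 'b': A→{B, F}, B→{C, D, E}, C→{A}, D→{E, F}, E→{A, C}, F→{F}; now {A, B, C, D, E, F}.
Read 'a': A→{A, D}, B→∅, C→{D, E}, D→{B}, E→{C, F}, F→{A, F}; now {A, B, C, D, E, F}.

{A, B, C, D, E, F}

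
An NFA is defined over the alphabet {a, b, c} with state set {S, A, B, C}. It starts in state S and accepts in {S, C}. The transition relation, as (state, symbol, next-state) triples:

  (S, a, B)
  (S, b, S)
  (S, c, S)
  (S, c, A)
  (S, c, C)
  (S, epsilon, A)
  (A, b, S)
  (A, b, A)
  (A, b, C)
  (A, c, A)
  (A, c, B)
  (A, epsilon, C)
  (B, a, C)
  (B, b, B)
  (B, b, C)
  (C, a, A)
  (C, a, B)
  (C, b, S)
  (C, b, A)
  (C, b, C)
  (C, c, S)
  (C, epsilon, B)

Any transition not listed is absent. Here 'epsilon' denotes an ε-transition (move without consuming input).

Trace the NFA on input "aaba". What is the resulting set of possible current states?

{A, B, C}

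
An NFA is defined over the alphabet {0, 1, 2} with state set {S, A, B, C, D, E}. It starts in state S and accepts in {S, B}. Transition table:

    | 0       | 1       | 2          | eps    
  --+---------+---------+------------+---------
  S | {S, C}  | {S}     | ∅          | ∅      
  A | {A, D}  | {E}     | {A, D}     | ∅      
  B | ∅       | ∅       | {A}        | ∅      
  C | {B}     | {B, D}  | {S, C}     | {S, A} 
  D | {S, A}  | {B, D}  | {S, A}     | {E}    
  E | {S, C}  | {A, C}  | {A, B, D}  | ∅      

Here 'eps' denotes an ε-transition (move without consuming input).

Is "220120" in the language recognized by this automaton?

No

Start in {S}.
Read '2': S→∅; now ∅.
The set is empty and remains empty for the remaining 5 symbols.
The final set ∅ contains no accepting state.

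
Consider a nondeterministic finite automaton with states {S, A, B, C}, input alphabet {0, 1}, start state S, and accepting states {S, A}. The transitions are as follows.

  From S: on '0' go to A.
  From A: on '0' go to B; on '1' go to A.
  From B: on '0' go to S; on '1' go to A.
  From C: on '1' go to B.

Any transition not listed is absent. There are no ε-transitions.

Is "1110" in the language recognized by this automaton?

Start in {S}.
Read '1': S→∅; now ∅.
The set is empty and remains empty for the remaining 3 symbols.
The final set ∅ contains no accepting state.

No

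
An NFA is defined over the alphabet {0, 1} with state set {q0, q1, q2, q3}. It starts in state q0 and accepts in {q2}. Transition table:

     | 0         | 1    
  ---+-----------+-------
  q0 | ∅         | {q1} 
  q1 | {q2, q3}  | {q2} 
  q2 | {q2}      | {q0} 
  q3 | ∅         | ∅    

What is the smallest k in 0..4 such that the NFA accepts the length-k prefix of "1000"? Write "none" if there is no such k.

Start in {q0}.
Read '1': q0→{q1}; now {q1}.
Read '0': q1→{q2, q3}; now {q2, q3}.
None of the earlier sets intersect F, but {q2, q3} does.

2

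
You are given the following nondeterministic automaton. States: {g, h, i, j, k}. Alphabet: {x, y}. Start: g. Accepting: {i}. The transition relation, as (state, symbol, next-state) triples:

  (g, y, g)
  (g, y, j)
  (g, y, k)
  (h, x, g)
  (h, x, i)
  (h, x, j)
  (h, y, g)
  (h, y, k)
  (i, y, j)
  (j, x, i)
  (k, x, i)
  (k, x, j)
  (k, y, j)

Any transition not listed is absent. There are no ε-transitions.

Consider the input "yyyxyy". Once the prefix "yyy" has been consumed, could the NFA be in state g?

Start in {g}.
Read 'y': {g} → {g, j, k}.
Read 'y': {g, j, k} → {g, j, k}.
Read 'y': {g, j, k} → {g, j, k}.
State g is in {g, j, k}.

Yes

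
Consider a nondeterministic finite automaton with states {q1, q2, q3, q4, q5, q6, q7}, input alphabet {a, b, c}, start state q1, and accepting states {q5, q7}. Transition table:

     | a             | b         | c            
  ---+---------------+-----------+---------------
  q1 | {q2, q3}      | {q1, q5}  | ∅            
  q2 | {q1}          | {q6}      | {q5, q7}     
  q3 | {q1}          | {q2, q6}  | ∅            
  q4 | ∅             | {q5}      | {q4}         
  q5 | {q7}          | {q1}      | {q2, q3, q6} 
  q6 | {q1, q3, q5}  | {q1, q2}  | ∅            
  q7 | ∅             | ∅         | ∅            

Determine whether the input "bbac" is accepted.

Start in {q1}.
Read 'b': {q1} → {q1, q5}.
Read 'b': {q1, q5} → {q1, q5}.
Read 'a': {q1, q5} → {q2, q3, q7}.
Read 'c': {q2, q3, q7} → {q5, q7}.
The final set {q5, q7} contains the accepting states q5, q7.

Yes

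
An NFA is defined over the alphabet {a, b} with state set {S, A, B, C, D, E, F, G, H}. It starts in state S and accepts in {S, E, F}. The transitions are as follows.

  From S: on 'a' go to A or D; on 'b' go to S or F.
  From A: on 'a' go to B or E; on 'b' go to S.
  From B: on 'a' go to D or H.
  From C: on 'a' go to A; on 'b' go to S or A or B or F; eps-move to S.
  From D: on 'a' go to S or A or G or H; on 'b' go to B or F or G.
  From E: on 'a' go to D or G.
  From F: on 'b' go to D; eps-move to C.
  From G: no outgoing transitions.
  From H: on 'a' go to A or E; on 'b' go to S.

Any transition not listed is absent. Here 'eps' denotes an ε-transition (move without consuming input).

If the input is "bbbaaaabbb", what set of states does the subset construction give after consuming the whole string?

{S, A, B, C, D, F, G}

Start in {S}.
Read 'b': S→{S, F}; union {S, F}; ε-closure = {S, C, F}.
Read 'b': S→{S, F}, C→{S, A, B, F}, F→{D}; union {S, A, B, D, F}; ε-closure = {S, A, B, C, D, F}.
Read 'b': S→{S, F}, A→{S}, B→∅, C→{S, A, B, F}, D→{B, F, G}, F→{D}; union {S, A, B, D, F, G}; ε-closure = {S, A, B, C, D, F, G}.
Read 'a': S→{A, D}, A→{B, E}, B→{D, H}, C→{A}, D→{S, A, G, H}, F→∅, G→∅; now {S, A, B, D, E, G, H}.
Read 'a': S→{A, D}, A→{B, E}, B→{D, H}, D→{S, A, G, H}, E→{D, G}, G→∅, H→{A, E}; now {S, A, B, D, E, G, H}.
Read 'a': S→{A, D}, A→{B, E}, B→{D, H}, D→{S, A, G, H}, E→{D, G}, G→∅, H→{A, E}; now {S, A, B, D, E, G, H}.
Read 'a': S→{A, D}, A→{B, E}, B→{D, H}, D→{S, A, G, H}, E→{D, G}, G→∅, H→{A, E}; now {S, A, B, D, E, G, H}.
Read 'b': S→{S, F}, A→{S}, B→∅, D→{B, F, G}, E→∅, G→∅, H→{S}; union {S, B, F, G}; ε-closure = {S, B, C, F, G}.
Read 'b': S→{S, F}, B→∅, C→{S, A, B, F}, F→{D}, G→∅; union {S, A, B, D, F}; ε-closure = {S, A, B, C, D, F}.
Read 'b': S→{S, F}, A→{S}, B→∅, C→{S, A, B, F}, D→{B, F, G}, F→{D}; union {S, A, B, D, F, G}; ε-closure = {S, A, B, C, D, F, G}.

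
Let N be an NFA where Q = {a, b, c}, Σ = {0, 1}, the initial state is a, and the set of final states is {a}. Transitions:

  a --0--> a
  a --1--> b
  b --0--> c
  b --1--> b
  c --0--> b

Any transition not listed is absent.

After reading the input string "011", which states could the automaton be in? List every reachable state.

{b}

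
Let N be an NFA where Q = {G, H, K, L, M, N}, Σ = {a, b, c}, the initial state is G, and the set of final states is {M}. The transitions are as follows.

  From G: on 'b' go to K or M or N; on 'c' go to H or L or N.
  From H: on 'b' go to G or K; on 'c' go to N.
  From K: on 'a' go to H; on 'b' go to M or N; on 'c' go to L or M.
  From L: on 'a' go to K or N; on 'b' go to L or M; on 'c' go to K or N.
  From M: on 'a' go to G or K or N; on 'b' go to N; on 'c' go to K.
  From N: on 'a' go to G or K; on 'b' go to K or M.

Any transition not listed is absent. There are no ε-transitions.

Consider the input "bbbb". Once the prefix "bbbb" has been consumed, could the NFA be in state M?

Yes

Start in {G}.
Read 'b': {G} → {K, M, N}.
Read 'b': {K, M, N} → {K, M, N}.
Read 'b': {K, M, N} → {K, M, N}.
Read 'b': {K, M, N} → {K, M, N}.
State M is in {K, M, N}.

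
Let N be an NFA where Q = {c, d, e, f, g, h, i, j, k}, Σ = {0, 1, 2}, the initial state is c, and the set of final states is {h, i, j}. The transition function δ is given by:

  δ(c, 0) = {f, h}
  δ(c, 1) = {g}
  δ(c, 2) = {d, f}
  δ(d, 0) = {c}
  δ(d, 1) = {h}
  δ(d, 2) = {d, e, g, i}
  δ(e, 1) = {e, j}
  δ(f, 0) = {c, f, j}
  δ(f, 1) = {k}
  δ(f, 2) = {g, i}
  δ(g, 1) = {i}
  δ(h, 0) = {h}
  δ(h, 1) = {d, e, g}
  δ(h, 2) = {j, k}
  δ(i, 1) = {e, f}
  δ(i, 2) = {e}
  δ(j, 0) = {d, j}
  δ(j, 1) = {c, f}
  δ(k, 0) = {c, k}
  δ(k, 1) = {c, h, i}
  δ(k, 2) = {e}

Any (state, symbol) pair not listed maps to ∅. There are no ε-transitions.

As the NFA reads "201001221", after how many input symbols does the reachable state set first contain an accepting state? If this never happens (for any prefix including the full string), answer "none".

2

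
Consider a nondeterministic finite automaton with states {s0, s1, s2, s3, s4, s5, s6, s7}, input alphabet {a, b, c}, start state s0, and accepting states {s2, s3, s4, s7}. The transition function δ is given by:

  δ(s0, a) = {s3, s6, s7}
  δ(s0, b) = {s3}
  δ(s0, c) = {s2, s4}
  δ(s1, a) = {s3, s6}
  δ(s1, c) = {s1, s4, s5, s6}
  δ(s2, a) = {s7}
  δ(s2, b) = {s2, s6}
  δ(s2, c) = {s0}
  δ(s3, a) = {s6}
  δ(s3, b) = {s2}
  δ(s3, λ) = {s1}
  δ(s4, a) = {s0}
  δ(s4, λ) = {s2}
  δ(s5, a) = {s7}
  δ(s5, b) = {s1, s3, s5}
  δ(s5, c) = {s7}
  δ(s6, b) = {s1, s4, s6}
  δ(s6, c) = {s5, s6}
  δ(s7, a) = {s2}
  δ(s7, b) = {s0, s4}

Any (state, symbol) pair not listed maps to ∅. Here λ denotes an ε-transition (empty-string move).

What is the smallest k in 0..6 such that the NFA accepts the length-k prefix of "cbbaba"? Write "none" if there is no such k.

1

Start in {s0}.
Read 'c': s0→{s2, s4}; now {s2, s4}.
None of the earlier sets intersect F, but {s2, s4} does.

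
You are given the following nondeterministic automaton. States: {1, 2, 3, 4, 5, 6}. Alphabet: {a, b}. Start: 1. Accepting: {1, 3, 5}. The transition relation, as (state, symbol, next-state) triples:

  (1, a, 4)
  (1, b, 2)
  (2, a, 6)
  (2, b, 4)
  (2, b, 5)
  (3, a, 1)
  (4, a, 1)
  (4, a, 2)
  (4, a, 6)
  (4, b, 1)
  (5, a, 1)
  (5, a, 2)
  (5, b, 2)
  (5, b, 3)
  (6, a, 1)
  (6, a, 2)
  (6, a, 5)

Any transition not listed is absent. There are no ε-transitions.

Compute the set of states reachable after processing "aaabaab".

{1, 2, 3, 4, 5}

Start in {1}.
Read 'a': 1→{4}; now {4}.
Read 'a': 4→{1, 2, 6}; now {1, 2, 6}.
Read 'a': 1→{4}, 2→{6}, 6→{1, 2, 5}; now {1, 2, 4, 5, 6}.
Read 'b': 1→{2}, 2→{4, 5}, 4→{1}, 5→{2, 3}, 6→∅; now {1, 2, 3, 4, 5}.
Read 'a': 1→{4}, 2→{6}, 3→{1}, 4→{1, 2, 6}, 5→{1, 2}; now {1, 2, 4, 6}.
Read 'a': 1→{4}, 2→{6}, 4→{1, 2, 6}, 6→{1, 2, 5}; now {1, 2, 4, 5, 6}.
Read 'b': 1→{2}, 2→{4, 5}, 4→{1}, 5→{2, 3}, 6→∅; now {1, 2, 3, 4, 5}.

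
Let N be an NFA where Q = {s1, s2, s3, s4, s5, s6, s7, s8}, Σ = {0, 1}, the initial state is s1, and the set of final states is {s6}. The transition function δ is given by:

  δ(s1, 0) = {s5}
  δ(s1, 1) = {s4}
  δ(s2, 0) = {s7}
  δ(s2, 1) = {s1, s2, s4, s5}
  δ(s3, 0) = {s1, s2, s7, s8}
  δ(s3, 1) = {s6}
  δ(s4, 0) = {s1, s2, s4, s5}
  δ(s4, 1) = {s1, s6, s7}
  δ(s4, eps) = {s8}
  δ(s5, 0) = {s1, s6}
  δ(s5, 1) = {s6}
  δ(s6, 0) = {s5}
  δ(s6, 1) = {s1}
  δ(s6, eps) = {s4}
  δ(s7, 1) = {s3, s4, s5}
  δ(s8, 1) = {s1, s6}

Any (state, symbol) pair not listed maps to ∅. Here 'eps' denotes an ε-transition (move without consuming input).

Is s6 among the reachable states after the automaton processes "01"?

Start in {s1}.
Read '0': s1→{s5}; now {s5}.
Read '1': s5→{s6}; union {s6}; ε-closure = {s4, s6, s8}.
State s6 is in {s4, s6, s8}.

Yes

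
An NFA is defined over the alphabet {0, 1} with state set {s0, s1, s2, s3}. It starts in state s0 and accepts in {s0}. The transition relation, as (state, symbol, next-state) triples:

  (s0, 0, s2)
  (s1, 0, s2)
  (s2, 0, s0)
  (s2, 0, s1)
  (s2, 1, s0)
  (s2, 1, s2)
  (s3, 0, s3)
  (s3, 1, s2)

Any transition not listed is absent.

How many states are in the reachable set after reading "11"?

0

Start in {s0}.
Read '1': s0→∅; now ∅.
The set is empty and remains empty for the remaining 1 symbol.
That set has 0 states.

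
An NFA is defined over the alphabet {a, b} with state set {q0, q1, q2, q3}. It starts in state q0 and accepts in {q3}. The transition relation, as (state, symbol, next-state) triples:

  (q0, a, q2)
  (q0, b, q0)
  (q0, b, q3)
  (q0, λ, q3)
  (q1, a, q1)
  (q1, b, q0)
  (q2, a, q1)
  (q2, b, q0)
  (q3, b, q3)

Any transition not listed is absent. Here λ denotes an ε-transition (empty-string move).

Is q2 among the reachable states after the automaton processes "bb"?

No

Start: ε-closure({q0}) = {q0, q3}.
Read 'b': {q0, q3} → {q0, q3}.
Read 'b': {q0, q3} → {q0, q3}.
State q2 is not in {q0, q3}.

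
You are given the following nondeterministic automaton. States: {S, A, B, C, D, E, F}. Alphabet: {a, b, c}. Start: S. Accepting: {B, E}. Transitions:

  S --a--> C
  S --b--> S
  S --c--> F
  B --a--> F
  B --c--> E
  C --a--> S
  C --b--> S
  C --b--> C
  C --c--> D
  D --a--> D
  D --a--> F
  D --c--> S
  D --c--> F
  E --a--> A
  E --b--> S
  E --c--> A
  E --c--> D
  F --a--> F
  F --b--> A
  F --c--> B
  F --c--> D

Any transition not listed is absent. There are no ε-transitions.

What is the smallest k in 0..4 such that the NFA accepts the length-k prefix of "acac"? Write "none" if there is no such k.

Start in {S}.
Read 'a': S→{C}; now {C}.
Read 'c': C→{D}; now {D}.
Read 'a': D→{D, F}; now {D, F}.
Read 'c': D→{S, F}, F→{B, D}; now {S, B, D, F}.
None of the earlier sets intersect F, but {S, B, D, F} does.

4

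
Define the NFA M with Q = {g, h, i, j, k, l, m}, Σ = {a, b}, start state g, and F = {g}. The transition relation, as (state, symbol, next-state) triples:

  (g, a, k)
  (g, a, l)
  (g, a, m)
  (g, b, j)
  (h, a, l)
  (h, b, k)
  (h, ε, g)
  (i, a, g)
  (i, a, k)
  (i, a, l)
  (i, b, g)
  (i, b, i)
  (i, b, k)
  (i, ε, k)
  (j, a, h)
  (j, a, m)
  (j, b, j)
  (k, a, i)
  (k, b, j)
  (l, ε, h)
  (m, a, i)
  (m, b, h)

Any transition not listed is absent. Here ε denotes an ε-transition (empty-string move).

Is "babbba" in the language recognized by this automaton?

Start in {g}.
Read 'b': {g} → {j}.
Read 'a': {j} → {g, h, m}.
Read 'b': {g, h, m} → {g, h, j, k}.
Read 'b': {g, h, j, k} → {j, k}.
Read 'b': {j, k} → {j}.
Read 'a': {j} → {g, h, m}.
The final set {g, h, m} contains the accepting state g.

Yes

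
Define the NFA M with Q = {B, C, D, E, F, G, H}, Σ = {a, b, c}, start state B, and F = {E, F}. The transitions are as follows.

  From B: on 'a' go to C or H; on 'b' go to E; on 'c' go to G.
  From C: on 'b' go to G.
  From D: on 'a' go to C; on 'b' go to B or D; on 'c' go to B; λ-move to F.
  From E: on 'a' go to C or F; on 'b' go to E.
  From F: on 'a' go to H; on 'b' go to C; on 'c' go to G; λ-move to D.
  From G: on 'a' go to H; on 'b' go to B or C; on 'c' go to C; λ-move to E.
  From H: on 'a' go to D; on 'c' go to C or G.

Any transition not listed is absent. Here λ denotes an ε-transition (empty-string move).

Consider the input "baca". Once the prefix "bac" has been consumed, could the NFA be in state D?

No

Start in {B}.
Read 'b': {B} → {E}.
Read 'a': {E} → {C, D, F}.
Read 'c': {C, D, F} → {B, E, G}.
State D is not in {B, E, G}.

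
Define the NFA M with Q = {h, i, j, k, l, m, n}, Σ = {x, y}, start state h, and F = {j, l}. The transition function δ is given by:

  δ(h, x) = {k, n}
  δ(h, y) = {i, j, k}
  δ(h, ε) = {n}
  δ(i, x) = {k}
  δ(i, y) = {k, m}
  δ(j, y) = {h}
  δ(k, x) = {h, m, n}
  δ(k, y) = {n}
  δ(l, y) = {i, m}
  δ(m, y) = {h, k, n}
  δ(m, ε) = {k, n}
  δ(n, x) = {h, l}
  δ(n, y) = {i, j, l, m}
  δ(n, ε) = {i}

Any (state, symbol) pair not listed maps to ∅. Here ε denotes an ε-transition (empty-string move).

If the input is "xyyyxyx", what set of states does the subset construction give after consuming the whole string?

Start: ε-closure({h}) = {h, i, n}.
Read 'x': {h, i, n} → {h, i, k, l, n}.
Read 'y': {h, i, k, l, n} → {i, j, k, l, m, n}.
Read 'y': {i, j, k, l, m, n} → {h, i, j, k, l, m, n}.
Read 'y': {h, i, j, k, l, m, n} → {h, i, j, k, l, m, n}.
Read 'x': {h, i, j, k, l, m, n} → {h, i, k, l, m, n}.
Read 'y': {h, i, k, l, m, n} → {h, i, j, k, l, m, n}.
Read 'x': {h, i, j, k, l, m, n} → {h, i, k, l, m, n}.

{h, i, k, l, m, n}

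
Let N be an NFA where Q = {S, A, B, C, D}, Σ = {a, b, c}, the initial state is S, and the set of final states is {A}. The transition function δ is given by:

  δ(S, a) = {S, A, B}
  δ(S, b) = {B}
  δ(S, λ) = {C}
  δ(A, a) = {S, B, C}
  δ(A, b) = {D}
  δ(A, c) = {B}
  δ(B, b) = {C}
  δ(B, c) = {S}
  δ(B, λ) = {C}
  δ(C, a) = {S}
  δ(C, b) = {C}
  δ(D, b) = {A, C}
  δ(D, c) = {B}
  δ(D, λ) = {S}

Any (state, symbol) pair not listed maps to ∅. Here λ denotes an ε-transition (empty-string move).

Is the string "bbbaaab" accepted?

Start: ε-closure({S}) = {S, C}.
Read 'b': S→{B}, C→{C}; now {B, C}.
Read 'b': B→{C}, C→{C}; now {C}.
Read 'b': C→{C}; now {C}.
Read 'a': C→{S}; union {S}; ε-closure = {S, C}.
Read 'a': S→{S, A, B}, C→{S}; union {S, A, B}; ε-closure = {S, A, B, C}.
Read 'a': S→{S, A, B}, A→{S, B, C}, B→∅, C→{S}; now {S, A, B, C}.
Read 'b': S→{B}, A→{D}, B→{C}, C→{C}; union {B, C, D}; ε-closure = {S, B, C, D}.
The final set {S, B, C, D} contains no accepting state.

No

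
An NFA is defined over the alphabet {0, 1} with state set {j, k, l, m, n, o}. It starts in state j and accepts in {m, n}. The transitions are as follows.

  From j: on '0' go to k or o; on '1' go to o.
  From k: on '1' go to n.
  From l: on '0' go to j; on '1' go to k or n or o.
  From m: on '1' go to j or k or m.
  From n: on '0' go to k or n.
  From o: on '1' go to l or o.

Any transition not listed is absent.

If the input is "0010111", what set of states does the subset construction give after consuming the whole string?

Start in {j}.
Read '0': j→{k, o}; now {k, o}.
Read '0': k→∅, o→∅; now ∅.
The set is empty and remains empty for the remaining 5 symbols.

∅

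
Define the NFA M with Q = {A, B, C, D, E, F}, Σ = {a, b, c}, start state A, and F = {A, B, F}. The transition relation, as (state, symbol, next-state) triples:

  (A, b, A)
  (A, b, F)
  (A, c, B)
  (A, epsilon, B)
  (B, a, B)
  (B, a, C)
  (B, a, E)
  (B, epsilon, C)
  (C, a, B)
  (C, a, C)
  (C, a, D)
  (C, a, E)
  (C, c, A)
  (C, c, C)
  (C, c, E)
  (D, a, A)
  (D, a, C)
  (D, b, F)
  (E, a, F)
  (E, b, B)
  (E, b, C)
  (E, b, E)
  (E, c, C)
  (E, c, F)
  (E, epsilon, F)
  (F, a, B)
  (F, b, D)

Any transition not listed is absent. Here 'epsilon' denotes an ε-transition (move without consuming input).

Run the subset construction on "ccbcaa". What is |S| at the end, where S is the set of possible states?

Start: ε-closure({A}) = {A, B, C}.
Read 'c': A→{B}, B→∅, C→{A, C, E}; union {A, B, C, E}; ε-closure = {A, B, C, E, F}.
Read 'c': A→{B}, B→∅, C→{A, C, E}, E→{C, F}, F→∅; now {A, B, C, E, F}.
Read 'b': A→{A, F}, B→∅, C→∅, E→{B, C, E}, F→{D}; now {A, B, C, D, E, F}.
Read 'c': A→{B}, B→∅, C→{A, C, E}, D→∅, E→{C, F}, F→∅; now {A, B, C, E, F}.
Read 'a': A→∅, B→{B, C, E}, C→{B, C, D, E}, E→{F}, F→{B}; now {B, C, D, E, F}.
Read 'a': B→{B, C, E}, C→{B, C, D, E}, D→{A, C}, E→{F}, F→{B}; now {A, B, C, D, E, F}.
That set has 6 states.

6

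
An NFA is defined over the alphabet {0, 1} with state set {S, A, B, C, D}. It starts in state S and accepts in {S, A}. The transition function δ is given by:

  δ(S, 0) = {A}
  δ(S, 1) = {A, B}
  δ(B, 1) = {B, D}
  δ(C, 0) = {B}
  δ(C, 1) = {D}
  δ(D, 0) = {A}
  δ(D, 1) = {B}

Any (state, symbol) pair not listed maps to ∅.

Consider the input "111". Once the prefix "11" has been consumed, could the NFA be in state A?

No

Start in {S}.
Read '1': {S} → {A, B}.
Read '1': {A, B} → {B, D}.
State A is not in {B, D}.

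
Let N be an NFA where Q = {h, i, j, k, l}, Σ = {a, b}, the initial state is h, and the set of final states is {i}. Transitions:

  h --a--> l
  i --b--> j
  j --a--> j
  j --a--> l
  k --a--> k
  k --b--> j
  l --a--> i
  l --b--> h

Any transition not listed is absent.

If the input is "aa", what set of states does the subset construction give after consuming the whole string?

Start in {h}.
Read 'a': {h} → {l}.
Read 'a': {l} → {i}.

{i}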